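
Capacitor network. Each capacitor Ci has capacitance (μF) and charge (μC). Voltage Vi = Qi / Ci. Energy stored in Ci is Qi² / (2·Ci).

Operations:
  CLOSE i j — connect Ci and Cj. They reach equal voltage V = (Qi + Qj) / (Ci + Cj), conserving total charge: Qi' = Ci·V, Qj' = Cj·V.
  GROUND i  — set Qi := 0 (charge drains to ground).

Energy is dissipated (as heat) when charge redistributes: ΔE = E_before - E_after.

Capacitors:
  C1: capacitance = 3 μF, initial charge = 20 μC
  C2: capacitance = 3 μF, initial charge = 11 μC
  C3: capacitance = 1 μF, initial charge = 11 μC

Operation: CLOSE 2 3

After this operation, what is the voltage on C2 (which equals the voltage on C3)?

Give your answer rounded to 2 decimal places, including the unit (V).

Answer: 5.50 V

Derivation:
Initial: C1(3μF, Q=20μC, V=6.67V), C2(3μF, Q=11μC, V=3.67V), C3(1μF, Q=11μC, V=11.00V)
Op 1: CLOSE 2-3: Q_total=22.00, C_total=4.00, V=5.50; Q2=16.50, Q3=5.50; dissipated=20.167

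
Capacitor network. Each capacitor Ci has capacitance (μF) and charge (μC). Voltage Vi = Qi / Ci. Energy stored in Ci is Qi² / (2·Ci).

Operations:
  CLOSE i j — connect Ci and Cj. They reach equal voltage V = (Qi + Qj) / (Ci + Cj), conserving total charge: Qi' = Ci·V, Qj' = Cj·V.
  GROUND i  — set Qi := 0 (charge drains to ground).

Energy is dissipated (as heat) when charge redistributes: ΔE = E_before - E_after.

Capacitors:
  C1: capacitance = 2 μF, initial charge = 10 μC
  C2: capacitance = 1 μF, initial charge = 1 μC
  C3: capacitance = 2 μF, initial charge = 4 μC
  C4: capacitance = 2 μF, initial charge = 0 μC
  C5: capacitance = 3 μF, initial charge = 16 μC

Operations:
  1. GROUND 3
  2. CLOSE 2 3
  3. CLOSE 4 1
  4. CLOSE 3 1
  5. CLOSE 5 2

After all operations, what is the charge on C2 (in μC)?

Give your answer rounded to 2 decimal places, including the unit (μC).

Initial: C1(2μF, Q=10μC, V=5.00V), C2(1μF, Q=1μC, V=1.00V), C3(2μF, Q=4μC, V=2.00V), C4(2μF, Q=0μC, V=0.00V), C5(3μF, Q=16μC, V=5.33V)
Op 1: GROUND 3: Q3=0; energy lost=4.000
Op 2: CLOSE 2-3: Q_total=1.00, C_total=3.00, V=0.33; Q2=0.33, Q3=0.67; dissipated=0.333
Op 3: CLOSE 4-1: Q_total=10.00, C_total=4.00, V=2.50; Q4=5.00, Q1=5.00; dissipated=12.500
Op 4: CLOSE 3-1: Q_total=5.67, C_total=4.00, V=1.42; Q3=2.83, Q1=2.83; dissipated=2.347
Op 5: CLOSE 5-2: Q_total=16.33, C_total=4.00, V=4.08; Q5=12.25, Q2=4.08; dissipated=9.375
Final charges: Q1=2.83, Q2=4.08, Q3=2.83, Q4=5.00, Q5=12.25

Answer: 4.08 μC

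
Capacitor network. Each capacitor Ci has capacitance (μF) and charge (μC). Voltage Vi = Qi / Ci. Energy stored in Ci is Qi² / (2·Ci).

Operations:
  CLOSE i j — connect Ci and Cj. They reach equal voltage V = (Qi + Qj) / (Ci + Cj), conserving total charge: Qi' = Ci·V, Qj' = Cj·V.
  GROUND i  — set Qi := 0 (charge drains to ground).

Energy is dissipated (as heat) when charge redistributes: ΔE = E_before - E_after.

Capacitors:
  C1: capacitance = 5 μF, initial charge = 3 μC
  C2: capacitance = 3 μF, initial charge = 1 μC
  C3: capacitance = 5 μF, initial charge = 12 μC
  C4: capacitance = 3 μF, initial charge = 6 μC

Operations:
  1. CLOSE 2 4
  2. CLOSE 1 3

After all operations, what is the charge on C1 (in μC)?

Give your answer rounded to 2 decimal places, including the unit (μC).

Initial: C1(5μF, Q=3μC, V=0.60V), C2(3μF, Q=1μC, V=0.33V), C3(5μF, Q=12μC, V=2.40V), C4(3μF, Q=6μC, V=2.00V)
Op 1: CLOSE 2-4: Q_total=7.00, C_total=6.00, V=1.17; Q2=3.50, Q4=3.50; dissipated=2.083
Op 2: CLOSE 1-3: Q_total=15.00, C_total=10.00, V=1.50; Q1=7.50, Q3=7.50; dissipated=4.050
Final charges: Q1=7.50, Q2=3.50, Q3=7.50, Q4=3.50

Answer: 7.50 μC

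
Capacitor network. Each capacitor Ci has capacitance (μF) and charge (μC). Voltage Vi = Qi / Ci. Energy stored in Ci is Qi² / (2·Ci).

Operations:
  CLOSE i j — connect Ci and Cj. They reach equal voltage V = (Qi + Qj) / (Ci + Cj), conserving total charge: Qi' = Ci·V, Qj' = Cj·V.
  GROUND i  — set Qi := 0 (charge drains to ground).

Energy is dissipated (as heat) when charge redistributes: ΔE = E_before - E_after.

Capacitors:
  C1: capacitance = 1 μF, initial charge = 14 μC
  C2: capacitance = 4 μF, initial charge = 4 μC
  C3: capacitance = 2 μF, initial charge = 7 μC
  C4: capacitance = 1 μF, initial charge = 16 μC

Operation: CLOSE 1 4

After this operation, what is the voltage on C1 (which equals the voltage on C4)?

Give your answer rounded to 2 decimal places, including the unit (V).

Initial: C1(1μF, Q=14μC, V=14.00V), C2(4μF, Q=4μC, V=1.00V), C3(2μF, Q=7μC, V=3.50V), C4(1μF, Q=16μC, V=16.00V)
Op 1: CLOSE 1-4: Q_total=30.00, C_total=2.00, V=15.00; Q1=15.00, Q4=15.00; dissipated=1.000

Answer: 15.00 V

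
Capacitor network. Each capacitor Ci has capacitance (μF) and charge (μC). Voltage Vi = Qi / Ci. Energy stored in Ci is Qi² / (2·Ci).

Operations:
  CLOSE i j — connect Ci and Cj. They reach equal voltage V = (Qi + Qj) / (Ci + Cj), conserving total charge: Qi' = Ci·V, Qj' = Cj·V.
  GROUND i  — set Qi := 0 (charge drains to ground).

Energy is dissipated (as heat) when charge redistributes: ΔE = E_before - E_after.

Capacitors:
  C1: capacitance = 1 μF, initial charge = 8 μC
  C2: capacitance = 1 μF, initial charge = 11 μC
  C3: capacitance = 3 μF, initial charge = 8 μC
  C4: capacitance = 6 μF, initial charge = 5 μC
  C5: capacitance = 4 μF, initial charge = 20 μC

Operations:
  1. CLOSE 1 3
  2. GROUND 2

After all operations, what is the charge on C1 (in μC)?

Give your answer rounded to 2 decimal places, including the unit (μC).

Answer: 4.00 μC

Derivation:
Initial: C1(1μF, Q=8μC, V=8.00V), C2(1μF, Q=11μC, V=11.00V), C3(3μF, Q=8μC, V=2.67V), C4(6μF, Q=5μC, V=0.83V), C5(4μF, Q=20μC, V=5.00V)
Op 1: CLOSE 1-3: Q_total=16.00, C_total=4.00, V=4.00; Q1=4.00, Q3=12.00; dissipated=10.667
Op 2: GROUND 2: Q2=0; energy lost=60.500
Final charges: Q1=4.00, Q2=0.00, Q3=12.00, Q4=5.00, Q5=20.00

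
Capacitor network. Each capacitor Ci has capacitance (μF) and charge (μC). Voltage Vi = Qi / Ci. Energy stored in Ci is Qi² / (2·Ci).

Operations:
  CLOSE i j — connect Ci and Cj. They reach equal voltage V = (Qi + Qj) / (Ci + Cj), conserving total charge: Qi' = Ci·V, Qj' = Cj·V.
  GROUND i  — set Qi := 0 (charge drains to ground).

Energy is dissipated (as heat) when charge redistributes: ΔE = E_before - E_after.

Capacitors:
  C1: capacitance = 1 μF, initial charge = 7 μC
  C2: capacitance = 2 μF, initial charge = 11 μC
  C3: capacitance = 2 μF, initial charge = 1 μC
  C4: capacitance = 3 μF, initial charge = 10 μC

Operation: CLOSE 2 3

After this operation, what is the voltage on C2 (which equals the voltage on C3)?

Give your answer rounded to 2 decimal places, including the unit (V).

Initial: C1(1μF, Q=7μC, V=7.00V), C2(2μF, Q=11μC, V=5.50V), C3(2μF, Q=1μC, V=0.50V), C4(3μF, Q=10μC, V=3.33V)
Op 1: CLOSE 2-3: Q_total=12.00, C_total=4.00, V=3.00; Q2=6.00, Q3=6.00; dissipated=12.500

Answer: 3.00 V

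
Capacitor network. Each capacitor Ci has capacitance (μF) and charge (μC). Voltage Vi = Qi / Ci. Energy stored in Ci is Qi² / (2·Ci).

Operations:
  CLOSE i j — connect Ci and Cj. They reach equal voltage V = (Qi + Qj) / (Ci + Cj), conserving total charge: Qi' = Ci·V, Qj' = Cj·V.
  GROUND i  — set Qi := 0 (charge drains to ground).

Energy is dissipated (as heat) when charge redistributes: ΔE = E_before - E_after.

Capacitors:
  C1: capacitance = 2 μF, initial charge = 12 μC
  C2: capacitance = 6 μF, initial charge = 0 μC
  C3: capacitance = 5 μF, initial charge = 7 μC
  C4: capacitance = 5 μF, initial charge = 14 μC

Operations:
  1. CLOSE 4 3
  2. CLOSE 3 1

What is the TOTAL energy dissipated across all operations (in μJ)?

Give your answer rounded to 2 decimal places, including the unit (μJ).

Answer: 13.31 μJ

Derivation:
Initial: C1(2μF, Q=12μC, V=6.00V), C2(6μF, Q=0μC, V=0.00V), C3(5μF, Q=7μC, V=1.40V), C4(5μF, Q=14μC, V=2.80V)
Op 1: CLOSE 4-3: Q_total=21.00, C_total=10.00, V=2.10; Q4=10.50, Q3=10.50; dissipated=2.450
Op 2: CLOSE 3-1: Q_total=22.50, C_total=7.00, V=3.21; Q3=16.07, Q1=6.43; dissipated=10.864
Total dissipated: 13.314 μJ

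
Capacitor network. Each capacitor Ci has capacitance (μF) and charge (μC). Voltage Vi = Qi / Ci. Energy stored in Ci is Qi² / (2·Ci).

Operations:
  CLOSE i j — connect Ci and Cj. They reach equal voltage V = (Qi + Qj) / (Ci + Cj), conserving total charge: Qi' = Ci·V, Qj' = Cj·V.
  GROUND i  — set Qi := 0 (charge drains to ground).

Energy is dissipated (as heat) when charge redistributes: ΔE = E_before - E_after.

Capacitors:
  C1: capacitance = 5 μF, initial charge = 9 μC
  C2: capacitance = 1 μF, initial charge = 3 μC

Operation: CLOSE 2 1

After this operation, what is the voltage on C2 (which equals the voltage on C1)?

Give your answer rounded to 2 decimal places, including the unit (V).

Answer: 2.00 V

Derivation:
Initial: C1(5μF, Q=9μC, V=1.80V), C2(1μF, Q=3μC, V=3.00V)
Op 1: CLOSE 2-1: Q_total=12.00, C_total=6.00, V=2.00; Q2=2.00, Q1=10.00; dissipated=0.600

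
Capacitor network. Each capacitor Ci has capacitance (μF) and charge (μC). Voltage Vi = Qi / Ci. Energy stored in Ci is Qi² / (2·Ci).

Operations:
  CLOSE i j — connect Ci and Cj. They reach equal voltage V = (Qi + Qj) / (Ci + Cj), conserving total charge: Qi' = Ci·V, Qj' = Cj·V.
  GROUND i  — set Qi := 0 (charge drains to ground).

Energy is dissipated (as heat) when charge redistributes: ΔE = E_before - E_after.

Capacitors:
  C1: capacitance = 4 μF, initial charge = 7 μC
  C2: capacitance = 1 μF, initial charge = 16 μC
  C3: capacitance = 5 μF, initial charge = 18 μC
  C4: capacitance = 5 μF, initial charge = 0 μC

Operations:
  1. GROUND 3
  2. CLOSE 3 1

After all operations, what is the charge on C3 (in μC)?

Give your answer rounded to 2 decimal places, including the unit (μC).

Answer: 3.89 μC

Derivation:
Initial: C1(4μF, Q=7μC, V=1.75V), C2(1μF, Q=16μC, V=16.00V), C3(5μF, Q=18μC, V=3.60V), C4(5μF, Q=0μC, V=0.00V)
Op 1: GROUND 3: Q3=0; energy lost=32.400
Op 2: CLOSE 3-1: Q_total=7.00, C_total=9.00, V=0.78; Q3=3.89, Q1=3.11; dissipated=3.403
Final charges: Q1=3.11, Q2=16.00, Q3=3.89, Q4=0.00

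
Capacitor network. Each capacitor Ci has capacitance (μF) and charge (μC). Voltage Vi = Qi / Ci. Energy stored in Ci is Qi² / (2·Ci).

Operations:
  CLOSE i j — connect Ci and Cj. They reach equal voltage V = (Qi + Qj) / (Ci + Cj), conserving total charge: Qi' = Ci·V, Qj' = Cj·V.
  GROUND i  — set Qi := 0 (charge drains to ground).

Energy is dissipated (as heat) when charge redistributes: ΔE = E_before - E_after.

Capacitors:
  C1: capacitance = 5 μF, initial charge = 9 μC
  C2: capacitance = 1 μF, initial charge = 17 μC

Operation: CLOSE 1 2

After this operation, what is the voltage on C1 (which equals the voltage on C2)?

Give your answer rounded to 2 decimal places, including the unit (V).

Initial: C1(5μF, Q=9μC, V=1.80V), C2(1μF, Q=17μC, V=17.00V)
Op 1: CLOSE 1-2: Q_total=26.00, C_total=6.00, V=4.33; Q1=21.67, Q2=4.33; dissipated=96.267

Answer: 4.33 V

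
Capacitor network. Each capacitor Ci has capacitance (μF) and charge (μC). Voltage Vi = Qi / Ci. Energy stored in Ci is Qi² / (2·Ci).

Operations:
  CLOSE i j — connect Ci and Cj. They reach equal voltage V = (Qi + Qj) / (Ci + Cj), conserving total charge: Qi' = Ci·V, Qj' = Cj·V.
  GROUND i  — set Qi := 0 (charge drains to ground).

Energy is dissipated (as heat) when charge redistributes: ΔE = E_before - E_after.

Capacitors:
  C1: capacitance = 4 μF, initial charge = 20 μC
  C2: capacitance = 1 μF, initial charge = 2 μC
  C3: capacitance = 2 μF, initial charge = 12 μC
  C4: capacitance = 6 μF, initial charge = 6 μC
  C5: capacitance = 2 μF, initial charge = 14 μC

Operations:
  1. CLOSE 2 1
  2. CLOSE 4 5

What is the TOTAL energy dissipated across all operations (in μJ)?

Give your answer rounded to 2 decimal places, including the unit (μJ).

Answer: 30.60 μJ

Derivation:
Initial: C1(4μF, Q=20μC, V=5.00V), C2(1μF, Q=2μC, V=2.00V), C3(2μF, Q=12μC, V=6.00V), C4(6μF, Q=6μC, V=1.00V), C5(2μF, Q=14μC, V=7.00V)
Op 1: CLOSE 2-1: Q_total=22.00, C_total=5.00, V=4.40; Q2=4.40, Q1=17.60; dissipated=3.600
Op 2: CLOSE 4-5: Q_total=20.00, C_total=8.00, V=2.50; Q4=15.00, Q5=5.00; dissipated=27.000
Total dissipated: 30.600 μJ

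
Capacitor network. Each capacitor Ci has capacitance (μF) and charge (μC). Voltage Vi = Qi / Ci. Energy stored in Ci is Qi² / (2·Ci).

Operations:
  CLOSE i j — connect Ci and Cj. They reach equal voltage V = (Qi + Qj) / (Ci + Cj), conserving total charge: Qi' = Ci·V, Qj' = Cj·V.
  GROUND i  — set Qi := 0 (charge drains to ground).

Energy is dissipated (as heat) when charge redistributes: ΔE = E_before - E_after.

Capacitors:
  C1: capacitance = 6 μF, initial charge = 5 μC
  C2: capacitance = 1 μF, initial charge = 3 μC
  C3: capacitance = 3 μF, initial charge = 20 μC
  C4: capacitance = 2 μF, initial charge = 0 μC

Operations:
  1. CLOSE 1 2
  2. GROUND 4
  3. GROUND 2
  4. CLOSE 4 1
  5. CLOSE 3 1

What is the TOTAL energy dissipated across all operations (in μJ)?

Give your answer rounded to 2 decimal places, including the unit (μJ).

Answer: 37.40 μJ

Derivation:
Initial: C1(6μF, Q=5μC, V=0.83V), C2(1μF, Q=3μC, V=3.00V), C3(3μF, Q=20μC, V=6.67V), C4(2μF, Q=0μC, V=0.00V)
Op 1: CLOSE 1-2: Q_total=8.00, C_total=7.00, V=1.14; Q1=6.86, Q2=1.14; dissipated=2.012
Op 2: GROUND 4: Q4=0; energy lost=0.000
Op 3: GROUND 2: Q2=0; energy lost=0.653
Op 4: CLOSE 4-1: Q_total=6.86, C_total=8.00, V=0.86; Q4=1.71, Q1=5.14; dissipated=0.980
Op 5: CLOSE 3-1: Q_total=25.14, C_total=9.00, V=2.79; Q3=8.38, Q1=16.76; dissipated=33.751
Total dissipated: 37.395 μJ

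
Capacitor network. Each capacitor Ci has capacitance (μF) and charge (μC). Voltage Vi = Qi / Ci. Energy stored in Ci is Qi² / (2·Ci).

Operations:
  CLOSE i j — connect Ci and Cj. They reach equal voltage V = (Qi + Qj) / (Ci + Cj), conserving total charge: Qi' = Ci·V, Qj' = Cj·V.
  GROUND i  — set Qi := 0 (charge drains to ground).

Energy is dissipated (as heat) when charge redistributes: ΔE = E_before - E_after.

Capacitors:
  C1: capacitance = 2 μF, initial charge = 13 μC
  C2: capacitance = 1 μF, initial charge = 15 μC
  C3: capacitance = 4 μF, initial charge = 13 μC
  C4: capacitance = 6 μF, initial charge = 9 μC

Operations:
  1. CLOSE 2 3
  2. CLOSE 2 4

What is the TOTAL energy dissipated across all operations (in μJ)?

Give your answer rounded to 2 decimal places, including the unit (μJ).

Answer: 62.43 μJ

Derivation:
Initial: C1(2μF, Q=13μC, V=6.50V), C2(1μF, Q=15μC, V=15.00V), C3(4μF, Q=13μC, V=3.25V), C4(6μF, Q=9μC, V=1.50V)
Op 1: CLOSE 2-3: Q_total=28.00, C_total=5.00, V=5.60; Q2=5.60, Q3=22.40; dissipated=55.225
Op 2: CLOSE 2-4: Q_total=14.60, C_total=7.00, V=2.09; Q2=2.09, Q4=12.51; dissipated=7.204
Total dissipated: 62.429 μJ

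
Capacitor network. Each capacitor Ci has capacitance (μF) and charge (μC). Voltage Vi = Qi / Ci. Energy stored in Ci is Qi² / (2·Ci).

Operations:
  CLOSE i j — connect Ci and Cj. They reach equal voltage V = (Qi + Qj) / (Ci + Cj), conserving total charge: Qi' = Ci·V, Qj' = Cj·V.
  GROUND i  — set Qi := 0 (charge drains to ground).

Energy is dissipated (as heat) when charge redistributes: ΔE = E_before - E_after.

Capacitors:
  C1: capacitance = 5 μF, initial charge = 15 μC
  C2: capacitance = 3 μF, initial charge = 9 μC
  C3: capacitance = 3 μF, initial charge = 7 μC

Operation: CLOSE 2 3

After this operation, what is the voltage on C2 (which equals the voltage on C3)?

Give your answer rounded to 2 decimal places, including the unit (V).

Initial: C1(5μF, Q=15μC, V=3.00V), C2(3μF, Q=9μC, V=3.00V), C3(3μF, Q=7μC, V=2.33V)
Op 1: CLOSE 2-3: Q_total=16.00, C_total=6.00, V=2.67; Q2=8.00, Q3=8.00; dissipated=0.333

Answer: 2.67 V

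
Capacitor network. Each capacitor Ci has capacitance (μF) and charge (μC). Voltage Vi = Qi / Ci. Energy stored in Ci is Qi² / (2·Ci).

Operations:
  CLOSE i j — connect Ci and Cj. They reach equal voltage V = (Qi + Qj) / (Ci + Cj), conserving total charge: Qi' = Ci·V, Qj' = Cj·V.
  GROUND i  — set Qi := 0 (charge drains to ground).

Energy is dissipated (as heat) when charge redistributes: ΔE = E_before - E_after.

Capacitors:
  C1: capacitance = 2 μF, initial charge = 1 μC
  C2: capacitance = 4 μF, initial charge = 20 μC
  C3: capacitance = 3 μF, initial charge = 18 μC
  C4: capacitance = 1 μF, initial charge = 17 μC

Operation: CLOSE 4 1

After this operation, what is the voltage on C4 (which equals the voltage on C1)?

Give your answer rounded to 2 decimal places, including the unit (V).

Answer: 6.00 V

Derivation:
Initial: C1(2μF, Q=1μC, V=0.50V), C2(4μF, Q=20μC, V=5.00V), C3(3μF, Q=18μC, V=6.00V), C4(1μF, Q=17μC, V=17.00V)
Op 1: CLOSE 4-1: Q_total=18.00, C_total=3.00, V=6.00; Q4=6.00, Q1=12.00; dissipated=90.750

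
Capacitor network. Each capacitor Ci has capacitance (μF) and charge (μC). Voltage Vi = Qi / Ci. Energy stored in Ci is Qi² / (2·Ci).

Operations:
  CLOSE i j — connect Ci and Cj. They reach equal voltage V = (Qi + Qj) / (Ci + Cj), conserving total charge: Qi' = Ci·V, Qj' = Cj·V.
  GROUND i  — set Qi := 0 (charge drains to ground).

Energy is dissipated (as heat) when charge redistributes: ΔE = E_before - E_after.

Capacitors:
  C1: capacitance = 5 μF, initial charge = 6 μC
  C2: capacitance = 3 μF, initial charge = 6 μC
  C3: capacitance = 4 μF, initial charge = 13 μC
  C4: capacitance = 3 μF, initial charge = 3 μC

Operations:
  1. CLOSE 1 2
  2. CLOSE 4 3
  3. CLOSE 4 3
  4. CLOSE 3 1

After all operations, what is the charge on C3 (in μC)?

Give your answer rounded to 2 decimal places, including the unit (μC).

Answer: 7.40 μC

Derivation:
Initial: C1(5μF, Q=6μC, V=1.20V), C2(3μF, Q=6μC, V=2.00V), C3(4μF, Q=13μC, V=3.25V), C4(3μF, Q=3μC, V=1.00V)
Op 1: CLOSE 1-2: Q_total=12.00, C_total=8.00, V=1.50; Q1=7.50, Q2=4.50; dissipated=0.600
Op 2: CLOSE 4-3: Q_total=16.00, C_total=7.00, V=2.29; Q4=6.86, Q3=9.14; dissipated=4.339
Op 3: CLOSE 4-3: Q_total=16.00, C_total=7.00, V=2.29; Q4=6.86, Q3=9.14; dissipated=0.000
Op 4: CLOSE 3-1: Q_total=16.64, C_total=9.00, V=1.85; Q3=7.40, Q1=9.25; dissipated=0.686
Final charges: Q1=9.25, Q2=4.50, Q3=7.40, Q4=6.86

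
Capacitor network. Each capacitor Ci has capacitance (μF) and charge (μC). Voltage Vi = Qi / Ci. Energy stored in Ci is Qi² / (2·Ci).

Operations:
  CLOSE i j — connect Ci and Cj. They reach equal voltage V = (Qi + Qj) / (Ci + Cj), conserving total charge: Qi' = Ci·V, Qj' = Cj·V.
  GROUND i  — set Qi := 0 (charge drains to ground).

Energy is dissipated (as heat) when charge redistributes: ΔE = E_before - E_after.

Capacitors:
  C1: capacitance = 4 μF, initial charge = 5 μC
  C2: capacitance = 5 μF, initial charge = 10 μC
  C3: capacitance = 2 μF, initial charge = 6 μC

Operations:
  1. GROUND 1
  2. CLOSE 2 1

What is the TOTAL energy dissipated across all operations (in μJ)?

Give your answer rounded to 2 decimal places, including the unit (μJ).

Answer: 7.57 μJ

Derivation:
Initial: C1(4μF, Q=5μC, V=1.25V), C2(5μF, Q=10μC, V=2.00V), C3(2μF, Q=6μC, V=3.00V)
Op 1: GROUND 1: Q1=0; energy lost=3.125
Op 2: CLOSE 2-1: Q_total=10.00, C_total=9.00, V=1.11; Q2=5.56, Q1=4.44; dissipated=4.444
Total dissipated: 7.569 μJ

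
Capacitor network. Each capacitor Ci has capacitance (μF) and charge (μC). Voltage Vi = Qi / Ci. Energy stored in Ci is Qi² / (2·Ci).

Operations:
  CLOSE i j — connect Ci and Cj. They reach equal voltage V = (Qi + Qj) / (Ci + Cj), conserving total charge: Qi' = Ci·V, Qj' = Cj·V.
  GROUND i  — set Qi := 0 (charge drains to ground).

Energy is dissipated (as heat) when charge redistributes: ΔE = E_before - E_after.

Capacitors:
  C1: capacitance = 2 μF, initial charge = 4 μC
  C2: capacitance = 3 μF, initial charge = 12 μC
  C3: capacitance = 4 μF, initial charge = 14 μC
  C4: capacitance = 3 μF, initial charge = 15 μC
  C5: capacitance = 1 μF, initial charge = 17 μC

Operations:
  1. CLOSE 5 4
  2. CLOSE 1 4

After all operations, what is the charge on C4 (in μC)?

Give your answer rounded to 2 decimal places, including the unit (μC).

Initial: C1(2μF, Q=4μC, V=2.00V), C2(3μF, Q=12μC, V=4.00V), C3(4μF, Q=14μC, V=3.50V), C4(3μF, Q=15μC, V=5.00V), C5(1μF, Q=17μC, V=17.00V)
Op 1: CLOSE 5-4: Q_total=32.00, C_total=4.00, V=8.00; Q5=8.00, Q4=24.00; dissipated=54.000
Op 2: CLOSE 1-4: Q_total=28.00, C_total=5.00, V=5.60; Q1=11.20, Q4=16.80; dissipated=21.600
Final charges: Q1=11.20, Q2=12.00, Q3=14.00, Q4=16.80, Q5=8.00

Answer: 16.80 μC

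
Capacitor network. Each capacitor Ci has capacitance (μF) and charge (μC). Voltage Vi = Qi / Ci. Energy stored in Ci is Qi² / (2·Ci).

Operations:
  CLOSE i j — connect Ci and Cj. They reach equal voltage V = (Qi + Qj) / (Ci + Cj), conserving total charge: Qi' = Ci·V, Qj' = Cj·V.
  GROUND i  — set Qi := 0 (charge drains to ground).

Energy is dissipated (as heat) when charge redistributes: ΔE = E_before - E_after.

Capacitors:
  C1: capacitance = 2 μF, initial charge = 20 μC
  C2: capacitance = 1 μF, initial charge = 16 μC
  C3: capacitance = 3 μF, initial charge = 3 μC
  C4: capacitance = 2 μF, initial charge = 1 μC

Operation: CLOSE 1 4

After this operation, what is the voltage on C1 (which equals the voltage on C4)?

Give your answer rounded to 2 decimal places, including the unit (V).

Initial: C1(2μF, Q=20μC, V=10.00V), C2(1μF, Q=16μC, V=16.00V), C3(3μF, Q=3μC, V=1.00V), C4(2μF, Q=1μC, V=0.50V)
Op 1: CLOSE 1-4: Q_total=21.00, C_total=4.00, V=5.25; Q1=10.50, Q4=10.50; dissipated=45.125

Answer: 5.25 V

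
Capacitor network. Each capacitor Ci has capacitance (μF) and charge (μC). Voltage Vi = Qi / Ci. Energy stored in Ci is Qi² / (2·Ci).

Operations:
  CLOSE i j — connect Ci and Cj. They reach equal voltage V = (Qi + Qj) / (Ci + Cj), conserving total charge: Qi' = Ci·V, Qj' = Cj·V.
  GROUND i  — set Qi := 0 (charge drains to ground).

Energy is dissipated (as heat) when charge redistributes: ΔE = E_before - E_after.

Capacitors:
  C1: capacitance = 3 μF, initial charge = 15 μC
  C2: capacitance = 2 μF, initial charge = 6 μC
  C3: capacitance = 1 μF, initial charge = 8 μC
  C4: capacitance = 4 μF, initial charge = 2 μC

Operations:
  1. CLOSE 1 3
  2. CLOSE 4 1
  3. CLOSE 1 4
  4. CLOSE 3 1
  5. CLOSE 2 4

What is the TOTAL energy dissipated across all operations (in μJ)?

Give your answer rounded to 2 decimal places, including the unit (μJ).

Answer: 30.42 μJ

Derivation:
Initial: C1(3μF, Q=15μC, V=5.00V), C2(2μF, Q=6μC, V=3.00V), C3(1μF, Q=8μC, V=8.00V), C4(4μF, Q=2μC, V=0.50V)
Op 1: CLOSE 1-3: Q_total=23.00, C_total=4.00, V=5.75; Q1=17.25, Q3=5.75; dissipated=3.375
Op 2: CLOSE 4-1: Q_total=19.25, C_total=7.00, V=2.75; Q4=11.00, Q1=8.25; dissipated=23.625
Op 3: CLOSE 1-4: Q_total=19.25, C_total=7.00, V=2.75; Q1=8.25, Q4=11.00; dissipated=0.000
Op 4: CLOSE 3-1: Q_total=14.00, C_total=4.00, V=3.50; Q3=3.50, Q1=10.50; dissipated=3.375
Op 5: CLOSE 2-4: Q_total=17.00, C_total=6.00, V=2.83; Q2=5.67, Q4=11.33; dissipated=0.042
Total dissipated: 30.417 μJ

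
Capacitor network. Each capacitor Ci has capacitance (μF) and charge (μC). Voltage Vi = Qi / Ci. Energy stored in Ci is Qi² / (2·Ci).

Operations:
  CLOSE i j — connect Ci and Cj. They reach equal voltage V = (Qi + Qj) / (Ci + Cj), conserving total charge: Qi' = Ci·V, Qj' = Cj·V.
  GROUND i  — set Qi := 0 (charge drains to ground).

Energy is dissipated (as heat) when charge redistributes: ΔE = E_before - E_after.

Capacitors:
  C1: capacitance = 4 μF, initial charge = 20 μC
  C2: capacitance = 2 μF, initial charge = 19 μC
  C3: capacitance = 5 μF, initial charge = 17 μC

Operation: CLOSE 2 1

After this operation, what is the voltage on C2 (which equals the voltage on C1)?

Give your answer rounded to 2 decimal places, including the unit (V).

Answer: 6.50 V

Derivation:
Initial: C1(4μF, Q=20μC, V=5.00V), C2(2μF, Q=19μC, V=9.50V), C3(5μF, Q=17μC, V=3.40V)
Op 1: CLOSE 2-1: Q_total=39.00, C_total=6.00, V=6.50; Q2=13.00, Q1=26.00; dissipated=13.500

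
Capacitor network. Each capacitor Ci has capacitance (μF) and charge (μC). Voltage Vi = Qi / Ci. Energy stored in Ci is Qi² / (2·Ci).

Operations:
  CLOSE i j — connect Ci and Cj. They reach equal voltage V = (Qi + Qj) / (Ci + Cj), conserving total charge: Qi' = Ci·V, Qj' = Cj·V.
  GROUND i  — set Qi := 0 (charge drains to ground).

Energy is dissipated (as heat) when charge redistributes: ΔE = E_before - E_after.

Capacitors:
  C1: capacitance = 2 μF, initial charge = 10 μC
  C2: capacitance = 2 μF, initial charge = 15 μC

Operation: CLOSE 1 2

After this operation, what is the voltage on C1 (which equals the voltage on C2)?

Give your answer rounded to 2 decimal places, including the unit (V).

Initial: C1(2μF, Q=10μC, V=5.00V), C2(2μF, Q=15μC, V=7.50V)
Op 1: CLOSE 1-2: Q_total=25.00, C_total=4.00, V=6.25; Q1=12.50, Q2=12.50; dissipated=3.125

Answer: 6.25 V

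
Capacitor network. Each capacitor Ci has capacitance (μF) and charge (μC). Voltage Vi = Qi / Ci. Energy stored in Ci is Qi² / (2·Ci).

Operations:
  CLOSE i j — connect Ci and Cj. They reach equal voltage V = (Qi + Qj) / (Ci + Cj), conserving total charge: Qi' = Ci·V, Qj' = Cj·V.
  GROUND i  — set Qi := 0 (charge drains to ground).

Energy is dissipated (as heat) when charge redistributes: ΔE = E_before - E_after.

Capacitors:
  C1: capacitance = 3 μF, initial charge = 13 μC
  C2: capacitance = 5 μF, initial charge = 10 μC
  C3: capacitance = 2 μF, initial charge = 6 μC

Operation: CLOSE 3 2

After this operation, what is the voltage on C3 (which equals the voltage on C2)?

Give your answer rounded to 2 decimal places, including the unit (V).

Answer: 2.29 V

Derivation:
Initial: C1(3μF, Q=13μC, V=4.33V), C2(5μF, Q=10μC, V=2.00V), C3(2μF, Q=6μC, V=3.00V)
Op 1: CLOSE 3-2: Q_total=16.00, C_total=7.00, V=2.29; Q3=4.57, Q2=11.43; dissipated=0.714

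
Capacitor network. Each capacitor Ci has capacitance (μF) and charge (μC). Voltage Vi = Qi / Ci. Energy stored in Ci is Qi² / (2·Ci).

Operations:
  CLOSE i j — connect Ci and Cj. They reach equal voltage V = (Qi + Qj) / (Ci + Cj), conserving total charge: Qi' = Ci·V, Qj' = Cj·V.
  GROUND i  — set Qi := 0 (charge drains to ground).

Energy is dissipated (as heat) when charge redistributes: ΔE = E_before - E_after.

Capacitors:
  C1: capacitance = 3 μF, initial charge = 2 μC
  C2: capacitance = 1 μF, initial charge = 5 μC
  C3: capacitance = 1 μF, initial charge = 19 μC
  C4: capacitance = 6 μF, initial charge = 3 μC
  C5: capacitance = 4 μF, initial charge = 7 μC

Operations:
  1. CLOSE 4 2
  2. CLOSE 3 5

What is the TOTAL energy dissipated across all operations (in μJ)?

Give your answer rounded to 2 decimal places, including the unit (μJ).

Initial: C1(3μF, Q=2μC, V=0.67V), C2(1μF, Q=5μC, V=5.00V), C3(1μF, Q=19μC, V=19.00V), C4(6μF, Q=3μC, V=0.50V), C5(4μF, Q=7μC, V=1.75V)
Op 1: CLOSE 4-2: Q_total=8.00, C_total=7.00, V=1.14; Q4=6.86, Q2=1.14; dissipated=8.679
Op 2: CLOSE 3-5: Q_total=26.00, C_total=5.00, V=5.20; Q3=5.20, Q5=20.80; dissipated=119.025
Total dissipated: 127.704 μJ

Answer: 127.70 μJ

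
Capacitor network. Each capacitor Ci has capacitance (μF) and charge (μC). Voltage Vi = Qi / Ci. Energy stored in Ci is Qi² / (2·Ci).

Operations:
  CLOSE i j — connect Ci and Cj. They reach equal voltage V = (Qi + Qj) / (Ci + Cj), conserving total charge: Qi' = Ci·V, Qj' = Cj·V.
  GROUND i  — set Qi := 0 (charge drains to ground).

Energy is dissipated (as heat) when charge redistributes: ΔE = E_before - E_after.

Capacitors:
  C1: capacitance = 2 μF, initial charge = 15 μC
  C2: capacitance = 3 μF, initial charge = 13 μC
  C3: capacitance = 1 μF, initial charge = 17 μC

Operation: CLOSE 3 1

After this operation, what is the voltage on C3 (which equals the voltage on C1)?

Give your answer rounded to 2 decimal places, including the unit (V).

Answer: 10.67 V

Derivation:
Initial: C1(2μF, Q=15μC, V=7.50V), C2(3μF, Q=13μC, V=4.33V), C3(1μF, Q=17μC, V=17.00V)
Op 1: CLOSE 3-1: Q_total=32.00, C_total=3.00, V=10.67; Q3=10.67, Q1=21.33; dissipated=30.083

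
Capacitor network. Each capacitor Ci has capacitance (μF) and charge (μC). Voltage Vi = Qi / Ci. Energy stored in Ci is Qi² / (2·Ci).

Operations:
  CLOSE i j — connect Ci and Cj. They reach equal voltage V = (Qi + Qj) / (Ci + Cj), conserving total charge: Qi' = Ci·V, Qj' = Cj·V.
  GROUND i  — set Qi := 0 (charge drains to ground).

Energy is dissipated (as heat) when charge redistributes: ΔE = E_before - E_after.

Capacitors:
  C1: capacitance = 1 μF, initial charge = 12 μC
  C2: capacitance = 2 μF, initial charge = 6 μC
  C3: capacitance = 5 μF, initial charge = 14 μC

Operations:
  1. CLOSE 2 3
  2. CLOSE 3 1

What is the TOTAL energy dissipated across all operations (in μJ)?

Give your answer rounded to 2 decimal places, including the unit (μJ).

Initial: C1(1μF, Q=12μC, V=12.00V), C2(2μF, Q=6μC, V=3.00V), C3(5μF, Q=14μC, V=2.80V)
Op 1: CLOSE 2-3: Q_total=20.00, C_total=7.00, V=2.86; Q2=5.71, Q3=14.29; dissipated=0.029
Op 2: CLOSE 3-1: Q_total=26.29, C_total=6.00, V=4.38; Q3=21.90, Q1=4.38; dissipated=34.830
Total dissipated: 34.859 μJ

Answer: 34.86 μJ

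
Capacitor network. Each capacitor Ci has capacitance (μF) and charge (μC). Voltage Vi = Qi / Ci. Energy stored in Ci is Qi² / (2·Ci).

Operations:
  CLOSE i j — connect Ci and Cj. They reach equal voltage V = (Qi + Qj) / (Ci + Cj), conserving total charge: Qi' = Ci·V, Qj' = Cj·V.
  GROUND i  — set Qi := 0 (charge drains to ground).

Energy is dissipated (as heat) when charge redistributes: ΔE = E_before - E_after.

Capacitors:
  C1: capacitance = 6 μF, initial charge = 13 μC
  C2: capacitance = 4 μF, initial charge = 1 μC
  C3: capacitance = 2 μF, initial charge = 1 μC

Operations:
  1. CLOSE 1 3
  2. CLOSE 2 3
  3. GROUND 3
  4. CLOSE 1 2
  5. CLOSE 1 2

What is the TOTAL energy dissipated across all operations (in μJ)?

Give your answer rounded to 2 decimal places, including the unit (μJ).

Answer: 5.35 μJ

Derivation:
Initial: C1(6μF, Q=13μC, V=2.17V), C2(4μF, Q=1μC, V=0.25V), C3(2μF, Q=1μC, V=0.50V)
Op 1: CLOSE 1-3: Q_total=14.00, C_total=8.00, V=1.75; Q1=10.50, Q3=3.50; dissipated=2.083
Op 2: CLOSE 2-3: Q_total=4.50, C_total=6.00, V=0.75; Q2=3.00, Q3=1.50; dissipated=1.500
Op 3: GROUND 3: Q3=0; energy lost=0.562
Op 4: CLOSE 1-2: Q_total=13.50, C_total=10.00, V=1.35; Q1=8.10, Q2=5.40; dissipated=1.200
Op 5: CLOSE 1-2: Q_total=13.50, C_total=10.00, V=1.35; Q1=8.10, Q2=5.40; dissipated=0.000
Total dissipated: 5.346 μJ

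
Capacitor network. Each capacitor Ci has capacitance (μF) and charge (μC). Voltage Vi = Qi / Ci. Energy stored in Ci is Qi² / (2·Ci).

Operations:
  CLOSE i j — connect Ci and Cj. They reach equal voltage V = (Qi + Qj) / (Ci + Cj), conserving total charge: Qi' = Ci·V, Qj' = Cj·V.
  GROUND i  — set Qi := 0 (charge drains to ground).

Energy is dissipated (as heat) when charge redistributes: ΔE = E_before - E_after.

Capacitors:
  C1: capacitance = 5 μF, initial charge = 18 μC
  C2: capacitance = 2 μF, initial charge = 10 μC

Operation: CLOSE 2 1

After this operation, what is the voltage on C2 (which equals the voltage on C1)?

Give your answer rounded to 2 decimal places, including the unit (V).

Answer: 4.00 V

Derivation:
Initial: C1(5μF, Q=18μC, V=3.60V), C2(2μF, Q=10μC, V=5.00V)
Op 1: CLOSE 2-1: Q_total=28.00, C_total=7.00, V=4.00; Q2=8.00, Q1=20.00; dissipated=1.400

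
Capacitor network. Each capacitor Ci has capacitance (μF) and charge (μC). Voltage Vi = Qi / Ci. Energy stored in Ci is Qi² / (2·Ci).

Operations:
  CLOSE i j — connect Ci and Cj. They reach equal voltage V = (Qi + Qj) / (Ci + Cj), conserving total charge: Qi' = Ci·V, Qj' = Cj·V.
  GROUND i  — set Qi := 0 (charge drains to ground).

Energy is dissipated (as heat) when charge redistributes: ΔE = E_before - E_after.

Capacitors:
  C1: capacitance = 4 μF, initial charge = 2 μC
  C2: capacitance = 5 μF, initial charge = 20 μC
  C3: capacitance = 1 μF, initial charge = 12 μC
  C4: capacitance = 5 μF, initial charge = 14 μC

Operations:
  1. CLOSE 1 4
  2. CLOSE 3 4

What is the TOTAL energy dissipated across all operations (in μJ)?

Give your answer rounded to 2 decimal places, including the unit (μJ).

Initial: C1(4μF, Q=2μC, V=0.50V), C2(5μF, Q=20μC, V=4.00V), C3(1μF, Q=12μC, V=12.00V), C4(5μF, Q=14μC, V=2.80V)
Op 1: CLOSE 1-4: Q_total=16.00, C_total=9.00, V=1.78; Q1=7.11, Q4=8.89; dissipated=5.878
Op 2: CLOSE 3-4: Q_total=20.89, C_total=6.00, V=3.48; Q3=3.48, Q4=17.41; dissipated=43.539
Total dissipated: 49.417 μJ

Answer: 49.42 μJ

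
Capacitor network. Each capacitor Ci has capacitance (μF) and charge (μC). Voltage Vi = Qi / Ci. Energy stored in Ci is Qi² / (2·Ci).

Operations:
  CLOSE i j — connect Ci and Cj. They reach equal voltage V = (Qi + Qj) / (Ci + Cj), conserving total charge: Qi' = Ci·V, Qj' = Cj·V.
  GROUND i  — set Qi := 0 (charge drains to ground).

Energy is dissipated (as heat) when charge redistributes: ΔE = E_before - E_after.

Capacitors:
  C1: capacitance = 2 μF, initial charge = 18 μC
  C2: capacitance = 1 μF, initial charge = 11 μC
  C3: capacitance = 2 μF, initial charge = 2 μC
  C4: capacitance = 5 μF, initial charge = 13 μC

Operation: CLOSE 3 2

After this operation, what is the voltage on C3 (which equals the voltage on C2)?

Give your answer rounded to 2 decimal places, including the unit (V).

Initial: C1(2μF, Q=18μC, V=9.00V), C2(1μF, Q=11μC, V=11.00V), C3(2μF, Q=2μC, V=1.00V), C4(5μF, Q=13μC, V=2.60V)
Op 1: CLOSE 3-2: Q_total=13.00, C_total=3.00, V=4.33; Q3=8.67, Q2=4.33; dissipated=33.333

Answer: 4.33 V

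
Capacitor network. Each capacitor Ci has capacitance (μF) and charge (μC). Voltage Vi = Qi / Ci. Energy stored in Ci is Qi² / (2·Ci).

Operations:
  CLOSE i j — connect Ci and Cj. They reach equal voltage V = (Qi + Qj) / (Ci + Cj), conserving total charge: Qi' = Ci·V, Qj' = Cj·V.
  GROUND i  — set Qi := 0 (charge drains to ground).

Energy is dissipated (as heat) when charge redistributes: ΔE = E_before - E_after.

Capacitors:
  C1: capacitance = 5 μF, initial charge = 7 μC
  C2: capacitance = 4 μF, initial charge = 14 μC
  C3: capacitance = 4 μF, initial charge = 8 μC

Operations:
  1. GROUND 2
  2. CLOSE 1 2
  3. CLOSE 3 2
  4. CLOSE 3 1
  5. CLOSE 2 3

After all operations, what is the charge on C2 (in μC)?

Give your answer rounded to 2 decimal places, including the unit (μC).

Initial: C1(5μF, Q=7μC, V=1.40V), C2(4μF, Q=14μC, V=3.50V), C3(4μF, Q=8μC, V=2.00V)
Op 1: GROUND 2: Q2=0; energy lost=24.500
Op 2: CLOSE 1-2: Q_total=7.00, C_total=9.00, V=0.78; Q1=3.89, Q2=3.11; dissipated=2.178
Op 3: CLOSE 3-2: Q_total=11.11, C_total=8.00, V=1.39; Q3=5.56, Q2=5.56; dissipated=1.494
Op 4: CLOSE 3-1: Q_total=9.44, C_total=9.00, V=1.05; Q3=4.20, Q1=5.25; dissipated=0.415
Op 5: CLOSE 2-3: Q_total=9.75, C_total=8.00, V=1.22; Q2=4.88, Q3=4.88; dissipated=0.115
Final charges: Q1=5.25, Q2=4.88, Q3=4.88

Answer: 4.88 μC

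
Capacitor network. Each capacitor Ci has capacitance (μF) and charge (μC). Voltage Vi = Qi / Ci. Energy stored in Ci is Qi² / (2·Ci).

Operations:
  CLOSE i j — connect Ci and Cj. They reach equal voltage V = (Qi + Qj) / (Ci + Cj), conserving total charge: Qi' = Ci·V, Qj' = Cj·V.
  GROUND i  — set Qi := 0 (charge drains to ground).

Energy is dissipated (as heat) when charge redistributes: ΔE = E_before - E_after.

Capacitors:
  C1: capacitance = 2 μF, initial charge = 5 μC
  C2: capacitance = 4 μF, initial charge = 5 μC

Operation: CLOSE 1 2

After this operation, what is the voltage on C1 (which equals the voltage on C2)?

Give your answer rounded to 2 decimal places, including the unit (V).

Answer: 1.67 V

Derivation:
Initial: C1(2μF, Q=5μC, V=2.50V), C2(4μF, Q=5μC, V=1.25V)
Op 1: CLOSE 1-2: Q_total=10.00, C_total=6.00, V=1.67; Q1=3.33, Q2=6.67; dissipated=1.042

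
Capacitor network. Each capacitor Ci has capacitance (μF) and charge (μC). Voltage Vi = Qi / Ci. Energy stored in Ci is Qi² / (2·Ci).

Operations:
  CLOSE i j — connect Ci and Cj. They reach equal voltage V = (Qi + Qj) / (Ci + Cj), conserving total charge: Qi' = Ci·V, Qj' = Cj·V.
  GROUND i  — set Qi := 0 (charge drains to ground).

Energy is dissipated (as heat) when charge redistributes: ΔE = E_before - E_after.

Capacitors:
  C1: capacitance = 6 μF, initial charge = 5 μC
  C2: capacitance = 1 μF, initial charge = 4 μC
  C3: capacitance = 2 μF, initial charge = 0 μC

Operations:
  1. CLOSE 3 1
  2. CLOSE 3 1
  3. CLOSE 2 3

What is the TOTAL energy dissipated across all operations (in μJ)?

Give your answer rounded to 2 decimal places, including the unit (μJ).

Initial: C1(6μF, Q=5μC, V=0.83V), C2(1μF, Q=4μC, V=4.00V), C3(2μF, Q=0μC, V=0.00V)
Op 1: CLOSE 3-1: Q_total=5.00, C_total=8.00, V=0.62; Q3=1.25, Q1=3.75; dissipated=0.521
Op 2: CLOSE 3-1: Q_total=5.00, C_total=8.00, V=0.62; Q3=1.25, Q1=3.75; dissipated=0.000
Op 3: CLOSE 2-3: Q_total=5.25, C_total=3.00, V=1.75; Q2=1.75, Q3=3.50; dissipated=3.797
Total dissipated: 4.318 μJ

Answer: 4.32 μJ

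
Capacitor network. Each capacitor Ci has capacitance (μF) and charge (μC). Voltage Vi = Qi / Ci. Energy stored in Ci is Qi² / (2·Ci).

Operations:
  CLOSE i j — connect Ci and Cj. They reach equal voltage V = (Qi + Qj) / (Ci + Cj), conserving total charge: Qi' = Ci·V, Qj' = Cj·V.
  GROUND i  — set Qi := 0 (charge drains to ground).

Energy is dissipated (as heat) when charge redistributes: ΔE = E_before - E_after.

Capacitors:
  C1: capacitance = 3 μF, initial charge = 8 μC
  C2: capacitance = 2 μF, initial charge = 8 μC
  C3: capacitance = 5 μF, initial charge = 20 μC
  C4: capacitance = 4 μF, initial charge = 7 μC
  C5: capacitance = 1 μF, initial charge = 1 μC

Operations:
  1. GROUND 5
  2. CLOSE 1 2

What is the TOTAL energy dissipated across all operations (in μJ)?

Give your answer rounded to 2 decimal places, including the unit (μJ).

Answer: 1.57 μJ

Derivation:
Initial: C1(3μF, Q=8μC, V=2.67V), C2(2μF, Q=8μC, V=4.00V), C3(5μF, Q=20μC, V=4.00V), C4(4μF, Q=7μC, V=1.75V), C5(1μF, Q=1μC, V=1.00V)
Op 1: GROUND 5: Q5=0; energy lost=0.500
Op 2: CLOSE 1-2: Q_total=16.00, C_total=5.00, V=3.20; Q1=9.60, Q2=6.40; dissipated=1.067
Total dissipated: 1.567 μJ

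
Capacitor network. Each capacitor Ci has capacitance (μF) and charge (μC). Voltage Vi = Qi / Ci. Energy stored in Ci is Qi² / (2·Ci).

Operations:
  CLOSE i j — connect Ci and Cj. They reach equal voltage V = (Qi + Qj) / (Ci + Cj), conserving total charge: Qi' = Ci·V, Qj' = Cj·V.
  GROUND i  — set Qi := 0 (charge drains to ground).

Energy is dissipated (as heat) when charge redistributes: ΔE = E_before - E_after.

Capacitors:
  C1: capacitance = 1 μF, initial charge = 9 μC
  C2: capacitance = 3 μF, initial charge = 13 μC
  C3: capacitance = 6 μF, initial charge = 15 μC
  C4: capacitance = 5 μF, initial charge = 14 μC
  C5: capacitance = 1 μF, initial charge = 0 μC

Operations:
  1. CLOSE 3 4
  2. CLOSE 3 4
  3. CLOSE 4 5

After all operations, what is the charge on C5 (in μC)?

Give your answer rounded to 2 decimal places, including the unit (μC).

Answer: 2.20 μC

Derivation:
Initial: C1(1μF, Q=9μC, V=9.00V), C2(3μF, Q=13μC, V=4.33V), C3(6μF, Q=15μC, V=2.50V), C4(5μF, Q=14μC, V=2.80V), C5(1μF, Q=0μC, V=0.00V)
Op 1: CLOSE 3-4: Q_total=29.00, C_total=11.00, V=2.64; Q3=15.82, Q4=13.18; dissipated=0.123
Op 2: CLOSE 3-4: Q_total=29.00, C_total=11.00, V=2.64; Q3=15.82, Q4=13.18; dissipated=0.000
Op 3: CLOSE 4-5: Q_total=13.18, C_total=6.00, V=2.20; Q4=10.98, Q5=2.20; dissipated=2.896
Final charges: Q1=9.00, Q2=13.00, Q3=15.82, Q4=10.98, Q5=2.20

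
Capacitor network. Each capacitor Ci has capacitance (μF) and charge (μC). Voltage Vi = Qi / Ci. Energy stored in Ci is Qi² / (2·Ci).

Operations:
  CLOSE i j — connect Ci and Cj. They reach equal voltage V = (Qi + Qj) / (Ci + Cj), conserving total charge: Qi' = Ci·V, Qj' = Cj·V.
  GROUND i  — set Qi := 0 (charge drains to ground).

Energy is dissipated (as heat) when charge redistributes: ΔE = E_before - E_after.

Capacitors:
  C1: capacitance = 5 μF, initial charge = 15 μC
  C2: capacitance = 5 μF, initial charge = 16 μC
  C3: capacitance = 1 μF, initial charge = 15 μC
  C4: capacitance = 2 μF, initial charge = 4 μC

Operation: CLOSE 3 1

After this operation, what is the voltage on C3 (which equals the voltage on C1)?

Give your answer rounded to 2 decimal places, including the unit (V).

Initial: C1(5μF, Q=15μC, V=3.00V), C2(5μF, Q=16μC, V=3.20V), C3(1μF, Q=15μC, V=15.00V), C4(2μF, Q=4μC, V=2.00V)
Op 1: CLOSE 3-1: Q_total=30.00, C_total=6.00, V=5.00; Q3=5.00, Q1=25.00; dissipated=60.000

Answer: 5.00 V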